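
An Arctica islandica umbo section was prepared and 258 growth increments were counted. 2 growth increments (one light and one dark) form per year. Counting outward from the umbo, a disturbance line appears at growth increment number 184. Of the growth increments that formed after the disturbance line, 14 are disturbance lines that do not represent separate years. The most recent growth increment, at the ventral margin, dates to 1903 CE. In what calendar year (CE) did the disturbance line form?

1873 CE

258 − 184 = 74 growth increments lie beyond the disturbance line toward the ventral margin.
74 − 14 false = 60 true growth increments after the disturbance line.
60 growth increments at 2 per year is 60 / 2 = 30 years.
Counting back 30 years from 1903 CE places the disturbance line in 1903 − 30 = 1873 CE.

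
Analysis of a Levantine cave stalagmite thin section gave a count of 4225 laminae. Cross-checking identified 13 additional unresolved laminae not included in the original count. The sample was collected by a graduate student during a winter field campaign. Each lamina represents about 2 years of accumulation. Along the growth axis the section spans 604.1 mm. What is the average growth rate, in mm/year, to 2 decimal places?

0.07 mm/year

True lamina count = 4225 + 13 = 4238.
4238 laminae at 2 years each span 4238 × 2 = 8476 years.
604.1 mm over 8476 years gives 604.1 / 8476 ≈ 0.07 mm/year.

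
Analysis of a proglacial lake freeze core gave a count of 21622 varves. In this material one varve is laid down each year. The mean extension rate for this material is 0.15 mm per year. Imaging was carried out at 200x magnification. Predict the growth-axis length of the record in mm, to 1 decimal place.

3243.3 mm

21622 years of growth are recorded.
21622 years at 0.15 mm/year gives 0.15 × 21622 = 3243.3 mm.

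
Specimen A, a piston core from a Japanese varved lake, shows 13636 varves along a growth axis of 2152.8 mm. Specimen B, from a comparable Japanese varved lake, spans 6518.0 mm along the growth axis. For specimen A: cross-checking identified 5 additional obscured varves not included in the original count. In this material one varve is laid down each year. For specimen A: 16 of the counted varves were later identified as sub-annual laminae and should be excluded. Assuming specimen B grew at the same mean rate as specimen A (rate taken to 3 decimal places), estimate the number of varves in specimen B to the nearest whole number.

41253 varves

Specimen A: correcting the raw count gives 13636 − 16 + 5 = 13625 true varves.
A: 2152.8 mm over 13625 years gives 2152.8 / 13625 ≈ 0.158 mm/year.
B spans 6518.0 / 0.158 = 41253.16 years ≈ 41253 varves.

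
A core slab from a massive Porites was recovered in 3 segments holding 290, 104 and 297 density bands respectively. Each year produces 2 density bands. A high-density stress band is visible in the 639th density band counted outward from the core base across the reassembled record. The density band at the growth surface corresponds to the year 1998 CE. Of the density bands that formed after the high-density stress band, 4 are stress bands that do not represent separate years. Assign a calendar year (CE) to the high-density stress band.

Total density bands = 290 + 104 + 297 = 691.
Between density band 639 and the growth surface there are 691 − 639 = 52 density bands.
Removing the 4 false density bands leaves 52 − 4 = 48 true density bands beyond the high-density stress band.
48 density bands at 2 per year is 48 / 2 = 24 years.
Counting back 24 years from 1998 CE places the high-density stress band in 1998 − 24 = 1974 CE.

1974 CE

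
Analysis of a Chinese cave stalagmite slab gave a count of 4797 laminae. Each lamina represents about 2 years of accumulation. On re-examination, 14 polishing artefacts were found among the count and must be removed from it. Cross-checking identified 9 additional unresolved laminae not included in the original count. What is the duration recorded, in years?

Adjusted count: 4797 − 14 + 9 = 4792 laminae.
At 2 years per lamina, 4792 × 2 = 9584 years.

9584 years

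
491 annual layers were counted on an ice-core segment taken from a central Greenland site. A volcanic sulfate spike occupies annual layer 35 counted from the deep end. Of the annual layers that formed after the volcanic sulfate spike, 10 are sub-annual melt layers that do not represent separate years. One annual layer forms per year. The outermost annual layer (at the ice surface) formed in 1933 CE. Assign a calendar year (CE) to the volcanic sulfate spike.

1487 CE

Between annual layer 35 and the ice surface there are 491 − 35 = 456 annual layers.
456 − 10 false = 446 true annual layers after the volcanic sulfate spike.
The annual layer at the ice surface is 1933 CE, so the volcanic sulfate spike dates to 1933 − 446 = 1487 CE.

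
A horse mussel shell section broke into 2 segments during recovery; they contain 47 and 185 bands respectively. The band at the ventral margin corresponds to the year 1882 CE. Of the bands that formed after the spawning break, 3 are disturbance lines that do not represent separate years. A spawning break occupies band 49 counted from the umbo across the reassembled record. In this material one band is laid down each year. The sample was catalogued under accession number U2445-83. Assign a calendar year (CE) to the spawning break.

1702 CE

Total bands = 47 + 185 = 232.
232 − 49 = 183 bands lie beyond the spawning break toward the ventral margin.
Excluding 3 false bands: 183 − 3 = 180.
Counting back 180 years from 1882 CE places the spawning break in 1882 − 180 = 1702 CE.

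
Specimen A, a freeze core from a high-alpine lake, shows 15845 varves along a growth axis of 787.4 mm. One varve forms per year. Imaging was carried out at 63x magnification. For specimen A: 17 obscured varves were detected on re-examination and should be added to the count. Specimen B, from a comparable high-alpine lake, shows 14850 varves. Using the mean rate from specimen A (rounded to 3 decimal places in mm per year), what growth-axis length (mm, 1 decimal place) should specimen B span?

742.5 mm

Specimen A: true varve count = 15845 + 17 = 15862.
A: 787.4 mm over 15862 years gives 787.4 / 15862 ≈ 0.050 mm per year.
Length of B = 0.050 × 14850 = 742.5 mm.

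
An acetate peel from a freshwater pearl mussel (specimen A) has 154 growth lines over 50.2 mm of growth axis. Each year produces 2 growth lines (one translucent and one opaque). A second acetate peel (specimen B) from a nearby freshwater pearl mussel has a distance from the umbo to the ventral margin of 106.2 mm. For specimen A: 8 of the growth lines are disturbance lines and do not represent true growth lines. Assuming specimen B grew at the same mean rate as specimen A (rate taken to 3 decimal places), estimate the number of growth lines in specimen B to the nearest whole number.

Specimen A: after corrections the count is 154 − 8 = 146 growth lines.
Specimen A: dividing by 2 growth lines per year: 146 / 2 = 73 years.
A: Extension rate ≈ 50.2 / 73 = 0.688 mm/year.
B spans 106.2 / 0.688 = 154.36 years; at 2 growth lines per year that is 154.36 × 2 ≈ 309 growth lines.

309 growth lines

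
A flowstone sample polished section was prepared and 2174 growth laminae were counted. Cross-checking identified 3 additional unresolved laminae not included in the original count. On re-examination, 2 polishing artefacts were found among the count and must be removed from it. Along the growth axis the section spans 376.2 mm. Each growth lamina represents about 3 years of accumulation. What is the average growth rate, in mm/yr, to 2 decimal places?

Adjusted count: 2174 − 2 + 3 = 2175 growth laminae.
At 3 years per growth lamina, 2175 × 3 = 6525 years.
Mean rate = 376.2 mm / 6525 years ≈ 0.06 mm/yr.

0.06 mm/yr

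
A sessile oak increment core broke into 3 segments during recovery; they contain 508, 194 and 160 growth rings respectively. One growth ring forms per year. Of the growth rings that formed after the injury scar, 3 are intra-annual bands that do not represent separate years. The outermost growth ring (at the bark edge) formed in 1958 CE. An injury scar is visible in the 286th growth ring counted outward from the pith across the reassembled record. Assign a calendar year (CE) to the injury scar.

Total growth rings = 508 + 194 + 160 = 862.
The injury scar sits at growth ring 286 from the pith, so 862 − 286 = 576 growth rings formed after it.
Removing the 3 false growth rings leaves 576 − 3 = 573 true growth rings beyond the injury scar.
Counting back 573 years from 1958 CE places the injury scar in 1958 − 573 = 1385 CE.

1385 CE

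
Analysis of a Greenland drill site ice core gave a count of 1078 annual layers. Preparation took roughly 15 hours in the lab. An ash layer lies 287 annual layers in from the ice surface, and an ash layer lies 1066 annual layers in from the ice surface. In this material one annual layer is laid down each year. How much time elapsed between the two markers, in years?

779 yr

The two markers are separated by 1066 − 287 = 779 annual layers.
That is 779 years at one annual layer per year.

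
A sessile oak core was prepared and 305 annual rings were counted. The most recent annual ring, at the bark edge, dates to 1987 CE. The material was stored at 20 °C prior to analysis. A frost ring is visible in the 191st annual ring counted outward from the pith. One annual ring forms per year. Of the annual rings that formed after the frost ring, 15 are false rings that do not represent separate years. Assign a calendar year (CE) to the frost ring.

1888 CE

Between annual ring 191 and the bark edge there are 305 − 191 = 114 annual rings.
114 − 15 false = 99 true annual rings after the frost ring.
The annual ring at the bark edge is 1987 CE, so the frost ring dates to 1987 − 99 = 1888 CE.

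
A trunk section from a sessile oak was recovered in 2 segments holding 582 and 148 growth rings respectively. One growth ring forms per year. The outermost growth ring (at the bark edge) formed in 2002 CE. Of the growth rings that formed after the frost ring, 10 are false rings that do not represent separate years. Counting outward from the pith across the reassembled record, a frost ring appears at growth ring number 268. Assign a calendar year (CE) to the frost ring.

Total growth rings = 582 + 148 = 730.
The frost ring sits at growth ring 268 from the pith, so 730 − 268 = 462 growth rings formed after it.
462 − 10 false = 452 true growth rings after the frost ring.
2002 − 452 = 1550 CE.

1550 CE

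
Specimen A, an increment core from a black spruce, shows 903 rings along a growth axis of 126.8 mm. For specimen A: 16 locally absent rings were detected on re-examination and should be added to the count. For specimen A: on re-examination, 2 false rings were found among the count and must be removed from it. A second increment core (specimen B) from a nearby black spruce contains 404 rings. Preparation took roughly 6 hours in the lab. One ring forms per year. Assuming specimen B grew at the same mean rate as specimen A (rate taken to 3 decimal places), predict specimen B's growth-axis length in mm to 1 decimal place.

55.8 mm

Specimen A: adjusted count: 903 − 2 + 16 = 917 rings.
A: Extension rate ≈ 126.8 / 917 = 0.138 mm per year.
B's length ≈ 0.138 × 404 = 55.8 mm.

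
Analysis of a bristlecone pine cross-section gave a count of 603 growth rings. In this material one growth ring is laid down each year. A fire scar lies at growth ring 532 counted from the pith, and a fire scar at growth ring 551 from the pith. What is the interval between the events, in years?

551 − 532 = 19 growth rings lie between the two events.
One growth ring per year makes the interval 19 years.

19 yr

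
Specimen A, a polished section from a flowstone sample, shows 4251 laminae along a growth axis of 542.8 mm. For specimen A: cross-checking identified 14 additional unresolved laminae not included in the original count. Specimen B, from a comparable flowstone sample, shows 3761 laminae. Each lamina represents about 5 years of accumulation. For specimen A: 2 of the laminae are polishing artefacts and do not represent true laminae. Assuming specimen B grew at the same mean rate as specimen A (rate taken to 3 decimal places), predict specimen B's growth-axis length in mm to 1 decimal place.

470.1 mm

Specimen A: true lamina count = 4251 − 2 + 14 = 4263.
Specimen A: 4263 laminae at 5 years each span 4263 × 5 = 21315 years.
A: Extension rate ≈ 542.8 / 21315 = 0.025 mm per year.
Specimen B: multiplying by 5 years per lamina: 3761 × 5 = 18805 years. For B, 0.025 mm/year × 18805 years = 470.1 mm.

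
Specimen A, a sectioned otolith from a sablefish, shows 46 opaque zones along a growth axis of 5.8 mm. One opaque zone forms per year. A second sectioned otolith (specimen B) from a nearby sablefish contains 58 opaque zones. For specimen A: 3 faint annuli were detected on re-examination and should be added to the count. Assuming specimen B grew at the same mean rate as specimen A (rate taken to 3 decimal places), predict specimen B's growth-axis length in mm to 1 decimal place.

6.8 mm

Specimen A: after corrections the count is 46 + 3 = 49 opaque zones.
A: 5.8 mm over 49 years gives 5.8 / 49 ≈ 0.118 mm/year.
Length of B = 0.118 × 58 = 6.8 mm.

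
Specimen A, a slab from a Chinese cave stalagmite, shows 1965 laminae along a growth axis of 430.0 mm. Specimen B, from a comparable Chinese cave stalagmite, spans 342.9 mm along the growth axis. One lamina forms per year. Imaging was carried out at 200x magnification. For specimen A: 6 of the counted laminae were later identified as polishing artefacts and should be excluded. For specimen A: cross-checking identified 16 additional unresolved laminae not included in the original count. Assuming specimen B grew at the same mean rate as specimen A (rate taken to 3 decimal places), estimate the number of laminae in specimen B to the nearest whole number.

1573 laminae

Specimen A: correcting the raw count gives 1965 − 6 + 16 = 1975 true laminae.
A: Mean rate = 430.0 mm / 1975 years ≈ 0.218 mm/year.
For B, 342.9 / 0.218 = 1572.94 years ≈ 1573 laminae.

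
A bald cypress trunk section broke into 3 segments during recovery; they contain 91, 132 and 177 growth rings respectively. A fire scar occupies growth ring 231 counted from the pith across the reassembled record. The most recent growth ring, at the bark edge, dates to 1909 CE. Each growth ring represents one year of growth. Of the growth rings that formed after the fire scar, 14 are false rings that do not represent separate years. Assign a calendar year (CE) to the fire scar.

Total growth rings = 91 + 132 + 177 = 400.
400 − 231 = 169 growth rings lie beyond the fire scar toward the bark edge.
Removing the 14 false growth rings leaves 169 − 14 = 155 true growth rings beyond the fire scar.
Counting back 155 years from 1909 CE places the fire scar in 1909 − 155 = 1754 CE.

1754 CE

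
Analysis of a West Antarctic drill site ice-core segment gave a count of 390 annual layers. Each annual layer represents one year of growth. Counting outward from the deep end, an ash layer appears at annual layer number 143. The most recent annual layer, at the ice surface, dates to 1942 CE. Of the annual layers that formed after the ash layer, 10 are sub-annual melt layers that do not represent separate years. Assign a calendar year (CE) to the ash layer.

390 − 143 = 247 annual layers lie beyond the ash layer toward the ice surface.
Excluding 10 false annual layers: 247 − 10 = 237.
Counting back 237 years from 1942 CE places the ash layer in 1942 − 237 = 1705 CE.

1705 CE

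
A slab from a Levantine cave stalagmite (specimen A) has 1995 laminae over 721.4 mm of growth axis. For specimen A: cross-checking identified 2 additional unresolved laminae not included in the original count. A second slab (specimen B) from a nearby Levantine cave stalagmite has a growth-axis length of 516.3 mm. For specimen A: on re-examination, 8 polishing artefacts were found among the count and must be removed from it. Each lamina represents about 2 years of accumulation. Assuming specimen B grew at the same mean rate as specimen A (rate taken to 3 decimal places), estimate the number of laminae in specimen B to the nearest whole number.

1426 laminae

Specimen A: correcting the raw count gives 1995 − 8 + 2 = 1989 true laminae.
Specimen A: 1989 laminae at 2 years each span 1989 × 2 = 3978 years.
A: 721.4 mm over 3978 years gives 721.4 / 3978 ≈ 0.181 mm per year.
Specimen B: 516.3 mm / 0.181 mm per year = 2852.49 years; at 2 years per lamina that is 2852.49 / 2 ≈ 1426 laminae.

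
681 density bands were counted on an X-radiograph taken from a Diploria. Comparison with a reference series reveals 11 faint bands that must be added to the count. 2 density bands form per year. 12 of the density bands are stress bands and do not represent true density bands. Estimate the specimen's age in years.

Adjusted count: 681 − 12 + 11 = 680 density bands.
With 2 density bands per year, 680 / 2 = 340 years.

340 yr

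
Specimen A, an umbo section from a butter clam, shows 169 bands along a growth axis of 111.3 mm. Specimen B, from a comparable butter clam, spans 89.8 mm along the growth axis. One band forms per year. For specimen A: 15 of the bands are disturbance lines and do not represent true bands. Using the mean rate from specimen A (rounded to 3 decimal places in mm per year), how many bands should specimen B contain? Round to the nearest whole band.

124 bands

Specimen A: true band count = 169 − 15 = 154.
A: Extension rate ≈ 111.3 / 154 = 0.723 mm/yr.
B spans 89.8 / 0.723 = 124.20 years ≈ 124 bands.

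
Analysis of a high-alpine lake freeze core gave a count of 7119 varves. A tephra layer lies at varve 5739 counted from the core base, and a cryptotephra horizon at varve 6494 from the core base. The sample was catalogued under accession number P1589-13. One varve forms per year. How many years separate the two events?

755 yr

Separation: 6494 − 5739 = 755 varves.
That is 755 years at one varve per year.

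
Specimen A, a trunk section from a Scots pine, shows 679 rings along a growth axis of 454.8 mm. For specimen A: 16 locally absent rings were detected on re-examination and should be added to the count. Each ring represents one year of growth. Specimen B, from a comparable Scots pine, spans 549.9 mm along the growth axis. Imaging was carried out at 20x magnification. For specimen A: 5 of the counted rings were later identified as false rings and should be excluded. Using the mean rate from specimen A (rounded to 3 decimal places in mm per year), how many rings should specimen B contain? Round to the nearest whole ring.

834 rings

Specimen A: adjusted count: 679 − 5 + 16 = 690 rings.
A: Mean rate = 454.8 mm / 690 years ≈ 0.659 mm/year.
B spans 549.9 / 0.659 = 834.45 years ≈ 834 rings.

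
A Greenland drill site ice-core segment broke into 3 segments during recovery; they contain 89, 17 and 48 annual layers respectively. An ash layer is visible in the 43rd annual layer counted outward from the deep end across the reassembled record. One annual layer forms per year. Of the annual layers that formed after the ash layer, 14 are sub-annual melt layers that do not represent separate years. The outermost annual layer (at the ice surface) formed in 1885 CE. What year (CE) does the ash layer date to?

1788 CE

Total annual layers = 89 + 17 + 48 = 154.
Between annual layer 43 and the ice surface there are 154 − 43 = 111 annual layers.
111 − 14 false = 97 true annual layers after the ash layer.
Counting back 97 years from 1885 CE places the ash layer in 1885 − 97 = 1788 CE.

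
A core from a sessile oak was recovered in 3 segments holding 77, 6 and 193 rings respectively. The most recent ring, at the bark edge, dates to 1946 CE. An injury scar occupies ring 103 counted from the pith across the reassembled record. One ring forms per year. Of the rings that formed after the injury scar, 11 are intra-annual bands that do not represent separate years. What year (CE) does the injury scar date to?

Total rings = 77 + 6 + 193 = 276.
Between ring 103 and the bark edge there are 276 − 103 = 173 rings.
Excluding 11 false rings: 173 − 11 = 162.
1946 − 162 = 1784 CE.

1784 CE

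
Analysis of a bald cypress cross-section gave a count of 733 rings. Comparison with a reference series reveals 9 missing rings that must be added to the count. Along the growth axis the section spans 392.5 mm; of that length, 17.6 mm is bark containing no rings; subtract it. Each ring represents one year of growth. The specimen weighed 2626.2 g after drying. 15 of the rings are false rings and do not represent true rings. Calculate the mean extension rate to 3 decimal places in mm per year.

After corrections the count is 733 − 15 + 9 = 727 rings.
Removing the 17.6 mm offcut leaves 392.5 − 17.6 = 374.9 mm.
Mean rate = 374.9 mm / 727 years ≈ 0.516 mm per year.

0.516 mm per year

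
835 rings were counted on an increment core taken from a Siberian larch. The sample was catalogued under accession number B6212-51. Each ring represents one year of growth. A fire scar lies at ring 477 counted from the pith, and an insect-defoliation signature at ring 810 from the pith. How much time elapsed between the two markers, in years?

333 yr

Separation: 810 − 477 = 333 rings.
One ring per year makes the interval 333 years.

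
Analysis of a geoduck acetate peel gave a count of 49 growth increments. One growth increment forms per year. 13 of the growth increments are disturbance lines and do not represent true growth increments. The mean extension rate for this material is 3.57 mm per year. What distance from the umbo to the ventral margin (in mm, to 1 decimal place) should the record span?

Adjusted count: 49 − 13 = 36 growth increments.
36 years at 3.57 mm/year gives 3.57 × 36 = 128.5 mm.

128.5 mm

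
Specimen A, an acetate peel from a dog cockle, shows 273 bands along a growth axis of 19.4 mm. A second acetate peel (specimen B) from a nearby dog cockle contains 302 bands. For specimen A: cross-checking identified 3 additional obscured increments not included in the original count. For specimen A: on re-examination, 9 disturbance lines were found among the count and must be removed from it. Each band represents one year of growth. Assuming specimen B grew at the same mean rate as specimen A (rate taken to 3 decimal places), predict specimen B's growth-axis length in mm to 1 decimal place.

22.0 mm

Specimen A: after corrections the count is 273 − 9 + 3 = 267 bands.
A: Mean rate = 19.4 mm / 267 years ≈ 0.073 mm/year.
Length of B = 0.073 × 302 = 22.0 mm.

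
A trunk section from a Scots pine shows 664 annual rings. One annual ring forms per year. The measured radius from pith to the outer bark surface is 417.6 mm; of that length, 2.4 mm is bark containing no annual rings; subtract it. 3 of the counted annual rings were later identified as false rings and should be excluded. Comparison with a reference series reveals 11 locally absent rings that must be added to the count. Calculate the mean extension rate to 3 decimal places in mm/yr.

0.618 mm/yr

Correcting the raw count gives 664 − 3 + 11 = 672 true annual rings.
Net length = 417.6 − 2.4 = 415.2 mm.
415.2 mm over 672 years gives 415.2 / 672 ≈ 0.618 mm/yr.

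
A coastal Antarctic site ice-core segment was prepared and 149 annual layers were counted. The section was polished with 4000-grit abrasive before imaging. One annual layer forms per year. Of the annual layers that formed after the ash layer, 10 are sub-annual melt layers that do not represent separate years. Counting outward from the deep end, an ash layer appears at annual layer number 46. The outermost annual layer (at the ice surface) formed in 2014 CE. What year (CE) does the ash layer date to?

1921 CE

149 − 46 = 103 annual layers lie beyond the ash layer toward the ice surface.
Removing the 10 false annual layers leaves 103 − 10 = 93 true annual layers beyond the ash layer.
The annual layer at the ice surface is 2014 CE, so the ash layer dates to 2014 − 93 = 1921 CE.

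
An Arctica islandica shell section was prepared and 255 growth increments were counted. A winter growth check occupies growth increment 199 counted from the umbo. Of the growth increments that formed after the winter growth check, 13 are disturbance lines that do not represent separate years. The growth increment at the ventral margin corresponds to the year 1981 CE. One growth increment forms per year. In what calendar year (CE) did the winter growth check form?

Between growth increment 199 and the ventral margin there are 255 − 199 = 56 growth increments.
56 − 13 false = 43 true growth increments after the winter growth check.
1981 − 43 = 1938 CE.

1938 CE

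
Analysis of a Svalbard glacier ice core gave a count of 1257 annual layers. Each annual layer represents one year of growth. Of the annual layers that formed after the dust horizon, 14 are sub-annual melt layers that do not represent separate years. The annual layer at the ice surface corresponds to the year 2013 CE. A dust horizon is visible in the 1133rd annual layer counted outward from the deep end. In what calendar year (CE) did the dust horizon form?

1903 CE

The dust horizon sits at annual layer 1133 from the deep end, so 1257 − 1133 = 124 annual layers formed after it.
124 − 14 false = 110 true annual layers after the dust horizon.
Counting back 110 years from 2013 CE places the dust horizon in 2013 − 110 = 1903 CE.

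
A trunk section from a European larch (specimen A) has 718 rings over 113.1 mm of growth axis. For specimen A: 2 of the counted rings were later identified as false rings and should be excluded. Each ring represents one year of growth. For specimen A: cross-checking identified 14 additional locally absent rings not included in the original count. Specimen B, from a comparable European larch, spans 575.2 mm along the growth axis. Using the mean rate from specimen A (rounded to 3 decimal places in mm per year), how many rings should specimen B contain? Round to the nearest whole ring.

Specimen A: correcting the raw count gives 718 − 2 + 14 = 730 true rings.
A: Mean rate = 113.1 mm / 730 years ≈ 0.155 mm per year.
B spans 575.2 / 0.155 = 3710.97 years ≈ 3711 rings.

3711 rings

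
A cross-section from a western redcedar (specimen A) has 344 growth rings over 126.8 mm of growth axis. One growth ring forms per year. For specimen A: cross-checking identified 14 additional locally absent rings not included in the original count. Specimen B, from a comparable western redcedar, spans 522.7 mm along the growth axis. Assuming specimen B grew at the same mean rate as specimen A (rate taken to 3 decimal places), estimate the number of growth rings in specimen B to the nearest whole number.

Specimen A: after corrections the count is 344 + 14 = 358 growth rings.
A: Mean rate = 126.8 mm / 358 years ≈ 0.354 mm/yr.
Specimen B: 522.7 mm / 0.354 mm per year = 1476.55 years ≈ 1477 growth rings.

1477 growth rings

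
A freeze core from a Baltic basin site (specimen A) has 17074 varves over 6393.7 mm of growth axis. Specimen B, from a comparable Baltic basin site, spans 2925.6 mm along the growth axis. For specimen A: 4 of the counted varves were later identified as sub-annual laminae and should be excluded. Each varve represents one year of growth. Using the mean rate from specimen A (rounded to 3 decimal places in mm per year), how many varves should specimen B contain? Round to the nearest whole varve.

7802 varves

Specimen A: true varve count = 17074 − 4 = 17070.
A: 6393.7 mm over 17070 years gives 6393.7 / 17070 ≈ 0.375 mm/year.
Specimen B: 2925.6 mm / 0.375 mm per year = 7801.60 years ≈ 7802 varves.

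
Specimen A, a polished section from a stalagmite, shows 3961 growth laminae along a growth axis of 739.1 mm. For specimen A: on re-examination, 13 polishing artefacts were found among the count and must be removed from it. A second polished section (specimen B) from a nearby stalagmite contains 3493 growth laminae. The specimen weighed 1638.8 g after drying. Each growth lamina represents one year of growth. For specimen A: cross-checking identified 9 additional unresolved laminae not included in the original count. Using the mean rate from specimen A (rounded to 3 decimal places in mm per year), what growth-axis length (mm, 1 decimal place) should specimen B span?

653.2 mm

Specimen A: true growth lamina count = 3961 − 13 + 9 = 3957.
A: Mean rate = 739.1 mm / 3957 years ≈ 0.187 mm/year.
Length of B = 0.187 × 3493 = 653.2 mm.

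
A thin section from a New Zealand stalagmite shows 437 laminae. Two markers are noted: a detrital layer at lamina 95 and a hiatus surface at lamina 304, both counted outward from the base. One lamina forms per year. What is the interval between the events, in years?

304 − 95 = 209 laminae lie between the two events.
That is 209 years at one lamina per year.

209 yr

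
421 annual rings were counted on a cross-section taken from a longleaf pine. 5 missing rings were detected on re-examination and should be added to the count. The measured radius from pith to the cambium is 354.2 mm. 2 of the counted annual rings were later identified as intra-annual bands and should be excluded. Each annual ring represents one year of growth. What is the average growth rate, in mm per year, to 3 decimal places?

0.835 mm per year

True annual ring count = 421 − 2 + 5 = 424.
354.2 mm over 424 years gives 354.2 / 424 ≈ 0.835 mm per year.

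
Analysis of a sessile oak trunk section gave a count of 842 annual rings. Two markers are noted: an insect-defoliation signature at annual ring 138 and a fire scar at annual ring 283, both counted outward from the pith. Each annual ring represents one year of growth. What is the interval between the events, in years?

145 yr

283 − 138 = 145 annual rings lie between the two events.
At one annual ring per year, 145 years elapsed between them.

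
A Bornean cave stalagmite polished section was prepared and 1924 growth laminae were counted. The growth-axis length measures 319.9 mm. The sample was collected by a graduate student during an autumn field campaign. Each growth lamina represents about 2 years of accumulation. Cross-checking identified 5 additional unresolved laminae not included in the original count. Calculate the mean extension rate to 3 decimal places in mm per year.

0.083 mm per year

True growth lamina count = 1924 + 5 = 1929.
At 2 years per growth lamina, 1929 × 2 = 3858 years.
Mean rate = 319.9 mm / 3858 years ≈ 0.083 mm per year.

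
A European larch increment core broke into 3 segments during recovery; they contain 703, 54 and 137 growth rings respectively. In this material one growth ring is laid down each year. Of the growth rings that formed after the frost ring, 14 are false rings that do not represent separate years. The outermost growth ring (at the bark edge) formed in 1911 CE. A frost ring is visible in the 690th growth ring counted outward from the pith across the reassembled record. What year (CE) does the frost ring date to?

1721 CE

Total growth rings = 703 + 54 + 137 = 894.
894 − 690 = 204 growth rings lie beyond the frost ring toward the bark edge.
204 − 14 false = 190 true growth rings after the frost ring.
The growth ring at the bark edge is 1911 CE, so the frost ring dates to 1911 − 190 = 1721 CE.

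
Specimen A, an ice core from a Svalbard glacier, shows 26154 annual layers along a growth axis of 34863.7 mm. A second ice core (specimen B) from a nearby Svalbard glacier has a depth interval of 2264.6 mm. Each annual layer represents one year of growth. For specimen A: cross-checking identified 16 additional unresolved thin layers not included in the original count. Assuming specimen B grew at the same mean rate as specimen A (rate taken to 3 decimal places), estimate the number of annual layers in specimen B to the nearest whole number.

1700 annual layers

Specimen A: after corrections the count is 26154 + 16 = 26170 annual layers.
A: 34863.7 mm over 26170 years gives 34863.7 / 26170 ≈ 1.332 mm/year.
B spans 2264.6 / 1.332 = 1700.15 years ≈ 1700 annual layers.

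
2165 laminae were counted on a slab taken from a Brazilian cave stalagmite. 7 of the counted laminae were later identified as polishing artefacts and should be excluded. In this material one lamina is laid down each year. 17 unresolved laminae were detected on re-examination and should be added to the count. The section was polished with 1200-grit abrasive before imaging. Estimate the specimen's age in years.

True lamina count = 2165 − 7 + 17 = 2175.
One lamina per year makes the duration 2175 years.

2175 years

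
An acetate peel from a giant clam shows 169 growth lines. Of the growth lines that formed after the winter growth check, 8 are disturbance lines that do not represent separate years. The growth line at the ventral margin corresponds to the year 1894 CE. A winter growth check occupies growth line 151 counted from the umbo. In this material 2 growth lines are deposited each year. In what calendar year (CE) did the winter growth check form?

1889 CE

169 − 151 = 18 growth lines lie beyond the winter growth check toward the ventral margin.
Excluding 8 false growth lines: 18 − 8 = 10.
10 growth lines at 2 per year is 10 / 2 = 5 years.
The growth line at the ventral margin is 1894 CE, so the winter growth check dates to 1894 − 5 = 1889 CE.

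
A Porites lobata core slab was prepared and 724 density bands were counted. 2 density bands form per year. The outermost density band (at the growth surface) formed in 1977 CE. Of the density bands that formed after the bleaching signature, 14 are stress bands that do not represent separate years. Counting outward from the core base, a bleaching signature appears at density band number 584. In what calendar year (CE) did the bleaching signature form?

The bleaching signature sits at density band 584 from the core base, so 724 − 584 = 140 density bands formed after it.
Removing the 14 false density bands leaves 140 − 14 = 126 true density bands beyond the bleaching signature.
Dividing by 2 density bands per year: 126 / 2 = 63 years.
Counting back 63 years from 1977 CE places the bleaching signature in 1977 − 63 = 1914 CE.

1914 CE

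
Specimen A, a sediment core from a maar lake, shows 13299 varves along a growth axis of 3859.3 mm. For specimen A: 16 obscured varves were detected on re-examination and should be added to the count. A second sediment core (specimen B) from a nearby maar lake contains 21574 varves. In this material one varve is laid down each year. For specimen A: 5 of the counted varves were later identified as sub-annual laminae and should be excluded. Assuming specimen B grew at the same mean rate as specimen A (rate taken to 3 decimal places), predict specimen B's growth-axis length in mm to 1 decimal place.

Specimen A: true varve count = 13299 − 5 + 16 = 13310.
A: 3859.3 mm over 13310 years gives 3859.3 / 13310 ≈ 0.290 mm/year.
Length of B = 0.290 × 21574 = 6256.5 mm.

6256.5 mm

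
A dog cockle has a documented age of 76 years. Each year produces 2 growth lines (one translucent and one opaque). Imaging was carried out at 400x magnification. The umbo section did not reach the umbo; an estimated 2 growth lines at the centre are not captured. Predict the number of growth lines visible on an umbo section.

150 growth lines

76 years at 2 growth lines per year gives 76 × 2 = 152 growth lines.
152 − 2 missed = 150 growth lines expected in the prepared section.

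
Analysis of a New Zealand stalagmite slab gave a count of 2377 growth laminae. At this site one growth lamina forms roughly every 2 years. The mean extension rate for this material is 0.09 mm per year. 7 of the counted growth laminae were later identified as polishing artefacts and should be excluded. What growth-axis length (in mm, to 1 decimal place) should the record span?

426.6 mm

After corrections the count is 2377 − 7 = 2370 growth laminae.
Multiplying by 2 years per growth lamina: 2370 × 2 = 4740 years.
4740 years at 0.09 mm/year gives 0.09 × 4740 = 426.6 mm.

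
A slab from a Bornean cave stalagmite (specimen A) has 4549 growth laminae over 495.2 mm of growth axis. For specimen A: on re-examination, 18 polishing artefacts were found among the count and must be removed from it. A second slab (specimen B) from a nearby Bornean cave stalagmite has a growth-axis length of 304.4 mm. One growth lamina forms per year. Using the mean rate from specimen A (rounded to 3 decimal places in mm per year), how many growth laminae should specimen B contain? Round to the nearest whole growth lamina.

Specimen A: adjusted count: 4549 − 18 = 4531 growth laminae.
A: Mean rate = 495.2 mm / 4531 years ≈ 0.109 mm/yr.
For B, 304.4 / 0.109 = 2792.66 years ≈ 2793 growth laminae.

2793 growth laminae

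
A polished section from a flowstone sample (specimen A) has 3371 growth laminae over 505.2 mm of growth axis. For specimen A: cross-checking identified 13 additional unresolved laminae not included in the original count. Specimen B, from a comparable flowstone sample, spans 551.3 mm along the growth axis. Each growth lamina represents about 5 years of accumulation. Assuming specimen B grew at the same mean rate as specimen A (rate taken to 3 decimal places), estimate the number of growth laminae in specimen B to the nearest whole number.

3675 growth laminae

Specimen A: correcting the raw count gives 3371 + 13 = 3384 true growth laminae.
Specimen A: multiplying by 5 years per growth lamina: 3384 × 5 = 16920 years.
A: 505.2 mm over 16920 years gives 505.2 / 16920 ≈ 0.030 mm/yr.
B spans 551.3 / 0.030 = 18376.67 years; at 5 years per growth lamina that is 18376.67 / 5 ≈ 3675 growth laminae.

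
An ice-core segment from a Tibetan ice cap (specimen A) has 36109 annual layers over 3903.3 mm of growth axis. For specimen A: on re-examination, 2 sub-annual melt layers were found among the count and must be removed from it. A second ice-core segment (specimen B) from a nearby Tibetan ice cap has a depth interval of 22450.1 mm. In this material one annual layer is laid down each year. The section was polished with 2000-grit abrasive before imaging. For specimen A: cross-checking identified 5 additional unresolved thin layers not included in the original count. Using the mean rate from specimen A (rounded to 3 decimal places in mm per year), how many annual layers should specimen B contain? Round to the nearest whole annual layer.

207871 annual layers

Specimen A: adjusted count: 36109 − 2 + 5 = 36112 annual layers.
A: Mean rate = 3903.3 mm / 36112 years ≈ 0.108 mm/yr.
Specimen B: 22450.1 mm / 0.108 mm per year = 207871.30 years ≈ 207871 annual layers.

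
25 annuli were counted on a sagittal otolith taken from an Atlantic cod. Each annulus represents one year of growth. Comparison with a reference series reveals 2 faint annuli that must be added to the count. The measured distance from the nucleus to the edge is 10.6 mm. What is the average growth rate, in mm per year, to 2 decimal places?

After corrections the count is 25 + 2 = 27 annuli.
10.6 mm over 27 years gives 10.6 / 27 ≈ 0.39 mm per year.

0.39 mm per year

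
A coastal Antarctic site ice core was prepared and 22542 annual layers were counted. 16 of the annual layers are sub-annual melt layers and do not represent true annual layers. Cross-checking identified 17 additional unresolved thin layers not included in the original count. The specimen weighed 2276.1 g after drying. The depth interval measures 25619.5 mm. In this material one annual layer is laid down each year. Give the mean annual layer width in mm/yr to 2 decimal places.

1.14 mm/yr

Adjusted count: 22542 − 16 + 17 = 22543 annual layers.
Extension rate ≈ 25619.5 / 22543 = 1.14 mm/yr.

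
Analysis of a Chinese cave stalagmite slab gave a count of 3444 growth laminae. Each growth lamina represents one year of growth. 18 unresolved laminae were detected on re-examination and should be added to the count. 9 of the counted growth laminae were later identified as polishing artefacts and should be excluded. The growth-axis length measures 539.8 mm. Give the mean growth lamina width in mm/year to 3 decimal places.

Adjusted count: 3444 − 9 + 18 = 3453 growth laminae.
Mean rate = 539.8 mm / 3453 years ≈ 0.156 mm/year.

0.156 mm/year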